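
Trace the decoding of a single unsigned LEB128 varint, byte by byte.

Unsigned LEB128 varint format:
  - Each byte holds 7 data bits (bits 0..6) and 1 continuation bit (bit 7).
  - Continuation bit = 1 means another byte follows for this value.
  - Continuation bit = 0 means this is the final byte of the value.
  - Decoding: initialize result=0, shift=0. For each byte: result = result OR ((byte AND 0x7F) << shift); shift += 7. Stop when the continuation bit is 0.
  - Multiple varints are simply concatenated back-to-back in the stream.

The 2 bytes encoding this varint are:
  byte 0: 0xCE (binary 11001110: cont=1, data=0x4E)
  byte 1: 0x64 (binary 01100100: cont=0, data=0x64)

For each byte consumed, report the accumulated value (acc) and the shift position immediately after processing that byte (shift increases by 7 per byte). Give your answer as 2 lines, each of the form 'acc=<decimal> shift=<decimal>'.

byte 0=0xCE: payload=0x4E=78, contrib = 78<<0 = 78; acc -> 78, shift -> 7
byte 1=0x64: payload=0x64=100, contrib = 100<<7 = 12800; acc -> 12878, shift -> 14

Answer: acc=78 shift=7
acc=12878 shift=14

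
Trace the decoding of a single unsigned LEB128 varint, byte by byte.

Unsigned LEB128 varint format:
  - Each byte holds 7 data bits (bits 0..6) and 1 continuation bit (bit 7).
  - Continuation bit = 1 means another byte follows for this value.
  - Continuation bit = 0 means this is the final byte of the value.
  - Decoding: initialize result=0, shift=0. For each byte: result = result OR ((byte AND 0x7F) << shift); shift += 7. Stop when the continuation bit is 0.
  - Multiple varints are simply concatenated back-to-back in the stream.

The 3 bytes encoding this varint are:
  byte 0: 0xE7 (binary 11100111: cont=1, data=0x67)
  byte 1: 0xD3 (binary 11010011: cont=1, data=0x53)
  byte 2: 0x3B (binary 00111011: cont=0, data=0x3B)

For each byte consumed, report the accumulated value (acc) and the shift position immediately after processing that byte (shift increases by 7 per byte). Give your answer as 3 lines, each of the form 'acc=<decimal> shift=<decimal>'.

Answer: acc=103 shift=7
acc=10727 shift=14
acc=977383 shift=21

Derivation:
byte 0=0xE7: payload=0x67=103, contrib = 103<<0 = 103; acc -> 103, shift -> 7
byte 1=0xD3: payload=0x53=83, contrib = 83<<7 = 10624; acc -> 10727, shift -> 14
byte 2=0x3B: payload=0x3B=59, contrib = 59<<14 = 966656; acc -> 977383, shift -> 21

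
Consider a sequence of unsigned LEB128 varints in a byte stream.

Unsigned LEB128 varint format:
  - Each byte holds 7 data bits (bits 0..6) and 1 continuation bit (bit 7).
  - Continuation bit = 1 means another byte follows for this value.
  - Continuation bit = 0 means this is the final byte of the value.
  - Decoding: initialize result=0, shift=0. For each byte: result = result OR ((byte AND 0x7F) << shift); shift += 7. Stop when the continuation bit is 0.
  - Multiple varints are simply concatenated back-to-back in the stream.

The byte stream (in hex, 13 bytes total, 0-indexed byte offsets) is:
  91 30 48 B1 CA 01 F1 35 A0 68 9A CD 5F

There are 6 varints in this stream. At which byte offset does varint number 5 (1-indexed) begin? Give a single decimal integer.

  byte[0]=0x91 cont=1 payload=0x11=17: acc |= 17<<0 -> acc=17 shift=7
  byte[1]=0x30 cont=0 payload=0x30=48: acc |= 48<<7 -> acc=6161 shift=14 [end]
Varint 1: bytes[0:2] = 91 30 -> value 6161 (2 byte(s))
  byte[2]=0x48 cont=0 payload=0x48=72: acc |= 72<<0 -> acc=72 shift=7 [end]
Varint 2: bytes[2:3] = 48 -> value 72 (1 byte(s))
  byte[3]=0xB1 cont=1 payload=0x31=49: acc |= 49<<0 -> acc=49 shift=7
  byte[4]=0xCA cont=1 payload=0x4A=74: acc |= 74<<7 -> acc=9521 shift=14
  byte[5]=0x01 cont=0 payload=0x01=1: acc |= 1<<14 -> acc=25905 shift=21 [end]
Varint 3: bytes[3:6] = B1 CA 01 -> value 25905 (3 byte(s))
  byte[6]=0xF1 cont=1 payload=0x71=113: acc |= 113<<0 -> acc=113 shift=7
  byte[7]=0x35 cont=0 payload=0x35=53: acc |= 53<<7 -> acc=6897 shift=14 [end]
Varint 4: bytes[6:8] = F1 35 -> value 6897 (2 byte(s))
  byte[8]=0xA0 cont=1 payload=0x20=32: acc |= 32<<0 -> acc=32 shift=7
  byte[9]=0x68 cont=0 payload=0x68=104: acc |= 104<<7 -> acc=13344 shift=14 [end]
Varint 5: bytes[8:10] = A0 68 -> value 13344 (2 byte(s))
  byte[10]=0x9A cont=1 payload=0x1A=26: acc |= 26<<0 -> acc=26 shift=7
  byte[11]=0xCD cont=1 payload=0x4D=77: acc |= 77<<7 -> acc=9882 shift=14
  byte[12]=0x5F cont=0 payload=0x5F=95: acc |= 95<<14 -> acc=1566362 shift=21 [end]
Varint 6: bytes[10:13] = 9A CD 5F -> value 1566362 (3 byte(s))

Answer: 8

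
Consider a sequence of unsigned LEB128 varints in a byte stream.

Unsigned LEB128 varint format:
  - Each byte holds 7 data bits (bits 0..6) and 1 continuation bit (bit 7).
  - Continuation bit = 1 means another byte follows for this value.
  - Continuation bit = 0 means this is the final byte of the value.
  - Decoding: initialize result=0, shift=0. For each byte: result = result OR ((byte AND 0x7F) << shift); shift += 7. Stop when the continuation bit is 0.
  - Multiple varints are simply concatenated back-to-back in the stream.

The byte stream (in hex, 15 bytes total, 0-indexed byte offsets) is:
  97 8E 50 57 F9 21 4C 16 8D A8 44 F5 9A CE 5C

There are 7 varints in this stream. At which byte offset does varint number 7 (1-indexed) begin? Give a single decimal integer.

Answer: 11

Derivation:
  byte[0]=0x97 cont=1 payload=0x17=23: acc |= 23<<0 -> acc=23 shift=7
  byte[1]=0x8E cont=1 payload=0x0E=14: acc |= 14<<7 -> acc=1815 shift=14
  byte[2]=0x50 cont=0 payload=0x50=80: acc |= 80<<14 -> acc=1312535 shift=21 [end]
Varint 1: bytes[0:3] = 97 8E 50 -> value 1312535 (3 byte(s))
  byte[3]=0x57 cont=0 payload=0x57=87: acc |= 87<<0 -> acc=87 shift=7 [end]
Varint 2: bytes[3:4] = 57 -> value 87 (1 byte(s))
  byte[4]=0xF9 cont=1 payload=0x79=121: acc |= 121<<0 -> acc=121 shift=7
  byte[5]=0x21 cont=0 payload=0x21=33: acc |= 33<<7 -> acc=4345 shift=14 [end]
Varint 3: bytes[4:6] = F9 21 -> value 4345 (2 byte(s))
  byte[6]=0x4C cont=0 payload=0x4C=76: acc |= 76<<0 -> acc=76 shift=7 [end]
Varint 4: bytes[6:7] = 4C -> value 76 (1 byte(s))
  byte[7]=0x16 cont=0 payload=0x16=22: acc |= 22<<0 -> acc=22 shift=7 [end]
Varint 5: bytes[7:8] = 16 -> value 22 (1 byte(s))
  byte[8]=0x8D cont=1 payload=0x0D=13: acc |= 13<<0 -> acc=13 shift=7
  byte[9]=0xA8 cont=1 payload=0x28=40: acc |= 40<<7 -> acc=5133 shift=14
  byte[10]=0x44 cont=0 payload=0x44=68: acc |= 68<<14 -> acc=1119245 shift=21 [end]
Varint 6: bytes[8:11] = 8D A8 44 -> value 1119245 (3 byte(s))
  byte[11]=0xF5 cont=1 payload=0x75=117: acc |= 117<<0 -> acc=117 shift=7
  byte[12]=0x9A cont=1 payload=0x1A=26: acc |= 26<<7 -> acc=3445 shift=14
  byte[13]=0xCE cont=1 payload=0x4E=78: acc |= 78<<14 -> acc=1281397 shift=21
  byte[14]=0x5C cont=0 payload=0x5C=92: acc |= 92<<21 -> acc=194219381 shift=28 [end]
Varint 7: bytes[11:15] = F5 9A CE 5C -> value 194219381 (4 byte(s))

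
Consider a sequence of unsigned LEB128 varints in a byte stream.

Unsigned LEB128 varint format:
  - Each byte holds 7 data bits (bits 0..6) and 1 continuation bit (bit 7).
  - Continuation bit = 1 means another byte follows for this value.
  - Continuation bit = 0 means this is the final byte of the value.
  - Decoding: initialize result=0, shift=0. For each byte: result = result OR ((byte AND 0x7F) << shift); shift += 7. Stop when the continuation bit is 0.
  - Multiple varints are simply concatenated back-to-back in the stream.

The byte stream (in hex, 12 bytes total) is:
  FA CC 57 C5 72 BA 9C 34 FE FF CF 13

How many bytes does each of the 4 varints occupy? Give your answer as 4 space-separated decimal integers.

  byte[0]=0xFA cont=1 payload=0x7A=122: acc |= 122<<0 -> acc=122 shift=7
  byte[1]=0xCC cont=1 payload=0x4C=76: acc |= 76<<7 -> acc=9850 shift=14
  byte[2]=0x57 cont=0 payload=0x57=87: acc |= 87<<14 -> acc=1435258 shift=21 [end]
Varint 1: bytes[0:3] = FA CC 57 -> value 1435258 (3 byte(s))
  byte[3]=0xC5 cont=1 payload=0x45=69: acc |= 69<<0 -> acc=69 shift=7
  byte[4]=0x72 cont=0 payload=0x72=114: acc |= 114<<7 -> acc=14661 shift=14 [end]
Varint 2: bytes[3:5] = C5 72 -> value 14661 (2 byte(s))
  byte[5]=0xBA cont=1 payload=0x3A=58: acc |= 58<<0 -> acc=58 shift=7
  byte[6]=0x9C cont=1 payload=0x1C=28: acc |= 28<<7 -> acc=3642 shift=14
  byte[7]=0x34 cont=0 payload=0x34=52: acc |= 52<<14 -> acc=855610 shift=21 [end]
Varint 3: bytes[5:8] = BA 9C 34 -> value 855610 (3 byte(s))
  byte[8]=0xFE cont=1 payload=0x7E=126: acc |= 126<<0 -> acc=126 shift=7
  byte[9]=0xFF cont=1 payload=0x7F=127: acc |= 127<<7 -> acc=16382 shift=14
  byte[10]=0xCF cont=1 payload=0x4F=79: acc |= 79<<14 -> acc=1310718 shift=21
  byte[11]=0x13 cont=0 payload=0x13=19: acc |= 19<<21 -> acc=41156606 shift=28 [end]
Varint 4: bytes[8:12] = FE FF CF 13 -> value 41156606 (4 byte(s))

Answer: 3 2 3 4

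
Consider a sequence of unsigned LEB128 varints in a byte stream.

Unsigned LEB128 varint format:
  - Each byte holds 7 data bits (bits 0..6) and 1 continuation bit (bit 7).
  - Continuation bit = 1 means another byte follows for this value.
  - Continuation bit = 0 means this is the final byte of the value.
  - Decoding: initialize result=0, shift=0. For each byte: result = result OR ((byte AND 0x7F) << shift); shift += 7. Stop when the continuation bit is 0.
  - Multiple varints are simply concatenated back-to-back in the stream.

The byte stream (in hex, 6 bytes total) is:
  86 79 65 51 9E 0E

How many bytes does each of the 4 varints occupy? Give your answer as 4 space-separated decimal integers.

Answer: 2 1 1 2

Derivation:
  byte[0]=0x86 cont=1 payload=0x06=6: acc |= 6<<0 -> acc=6 shift=7
  byte[1]=0x79 cont=0 payload=0x79=121: acc |= 121<<7 -> acc=15494 shift=14 [end]
Varint 1: bytes[0:2] = 86 79 -> value 15494 (2 byte(s))
  byte[2]=0x65 cont=0 payload=0x65=101: acc |= 101<<0 -> acc=101 shift=7 [end]
Varint 2: bytes[2:3] = 65 -> value 101 (1 byte(s))
  byte[3]=0x51 cont=0 payload=0x51=81: acc |= 81<<0 -> acc=81 shift=7 [end]
Varint 3: bytes[3:4] = 51 -> value 81 (1 byte(s))
  byte[4]=0x9E cont=1 payload=0x1E=30: acc |= 30<<0 -> acc=30 shift=7
  byte[5]=0x0E cont=0 payload=0x0E=14: acc |= 14<<7 -> acc=1822 shift=14 [end]
Varint 4: bytes[4:6] = 9E 0E -> value 1822 (2 byte(s))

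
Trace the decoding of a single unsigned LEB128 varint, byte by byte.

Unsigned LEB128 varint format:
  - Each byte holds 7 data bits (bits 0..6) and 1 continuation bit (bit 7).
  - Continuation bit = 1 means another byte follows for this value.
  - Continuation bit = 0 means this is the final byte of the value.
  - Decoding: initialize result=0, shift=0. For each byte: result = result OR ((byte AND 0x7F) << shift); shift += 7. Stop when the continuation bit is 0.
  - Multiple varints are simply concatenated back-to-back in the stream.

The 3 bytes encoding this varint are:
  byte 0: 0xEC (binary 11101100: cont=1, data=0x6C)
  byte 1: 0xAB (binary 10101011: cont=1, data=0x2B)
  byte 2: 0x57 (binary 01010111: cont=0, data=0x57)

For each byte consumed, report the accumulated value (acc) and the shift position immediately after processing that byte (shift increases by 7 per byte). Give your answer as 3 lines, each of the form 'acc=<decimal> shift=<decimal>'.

Answer: acc=108 shift=7
acc=5612 shift=14
acc=1431020 shift=21

Derivation:
byte 0=0xEC: payload=0x6C=108, contrib = 108<<0 = 108; acc -> 108, shift -> 7
byte 1=0xAB: payload=0x2B=43, contrib = 43<<7 = 5504; acc -> 5612, shift -> 14
byte 2=0x57: payload=0x57=87, contrib = 87<<14 = 1425408; acc -> 1431020, shift -> 21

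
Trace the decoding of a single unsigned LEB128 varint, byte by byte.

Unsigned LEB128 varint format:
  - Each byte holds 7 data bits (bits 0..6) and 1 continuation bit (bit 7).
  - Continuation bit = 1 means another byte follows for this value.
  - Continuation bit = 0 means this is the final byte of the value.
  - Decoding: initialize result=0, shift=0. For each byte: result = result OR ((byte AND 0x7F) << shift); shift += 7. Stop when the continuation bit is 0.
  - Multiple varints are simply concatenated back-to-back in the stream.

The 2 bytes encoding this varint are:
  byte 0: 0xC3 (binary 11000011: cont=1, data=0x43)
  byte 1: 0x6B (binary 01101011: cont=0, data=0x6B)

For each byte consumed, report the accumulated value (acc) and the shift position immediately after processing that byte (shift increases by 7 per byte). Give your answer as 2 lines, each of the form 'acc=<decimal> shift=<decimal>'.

Answer: acc=67 shift=7
acc=13763 shift=14

Derivation:
byte 0=0xC3: payload=0x43=67, contrib = 67<<0 = 67; acc -> 67, shift -> 7
byte 1=0x6B: payload=0x6B=107, contrib = 107<<7 = 13696; acc -> 13763, shift -> 14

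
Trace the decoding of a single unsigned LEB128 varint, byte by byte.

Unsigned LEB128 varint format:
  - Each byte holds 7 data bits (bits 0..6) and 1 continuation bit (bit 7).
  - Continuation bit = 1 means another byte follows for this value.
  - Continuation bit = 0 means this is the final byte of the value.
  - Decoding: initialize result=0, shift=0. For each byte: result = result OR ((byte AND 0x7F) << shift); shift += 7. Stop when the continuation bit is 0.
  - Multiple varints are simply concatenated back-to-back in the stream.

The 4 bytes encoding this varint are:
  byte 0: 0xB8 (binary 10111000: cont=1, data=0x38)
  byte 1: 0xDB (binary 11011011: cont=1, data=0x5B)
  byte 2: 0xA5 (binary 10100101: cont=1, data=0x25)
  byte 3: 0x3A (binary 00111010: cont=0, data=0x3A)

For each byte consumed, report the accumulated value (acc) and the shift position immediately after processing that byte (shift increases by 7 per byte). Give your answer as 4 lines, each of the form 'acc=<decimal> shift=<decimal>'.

byte 0=0xB8: payload=0x38=56, contrib = 56<<0 = 56; acc -> 56, shift -> 7
byte 1=0xDB: payload=0x5B=91, contrib = 91<<7 = 11648; acc -> 11704, shift -> 14
byte 2=0xA5: payload=0x25=37, contrib = 37<<14 = 606208; acc -> 617912, shift -> 21
byte 3=0x3A: payload=0x3A=58, contrib = 58<<21 = 121634816; acc -> 122252728, shift -> 28

Answer: acc=56 shift=7
acc=11704 shift=14
acc=617912 shift=21
acc=122252728 shift=28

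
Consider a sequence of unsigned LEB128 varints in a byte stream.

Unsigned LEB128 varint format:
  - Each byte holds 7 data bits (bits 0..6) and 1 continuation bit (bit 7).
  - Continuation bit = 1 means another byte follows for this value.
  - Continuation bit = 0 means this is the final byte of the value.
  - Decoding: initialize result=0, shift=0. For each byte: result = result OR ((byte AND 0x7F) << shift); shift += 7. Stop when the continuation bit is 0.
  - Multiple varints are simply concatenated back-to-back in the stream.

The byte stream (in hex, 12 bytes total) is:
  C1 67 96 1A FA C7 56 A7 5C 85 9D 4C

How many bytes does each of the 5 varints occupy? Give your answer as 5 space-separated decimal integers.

Answer: 2 2 3 2 3

Derivation:
  byte[0]=0xC1 cont=1 payload=0x41=65: acc |= 65<<0 -> acc=65 shift=7
  byte[1]=0x67 cont=0 payload=0x67=103: acc |= 103<<7 -> acc=13249 shift=14 [end]
Varint 1: bytes[0:2] = C1 67 -> value 13249 (2 byte(s))
  byte[2]=0x96 cont=1 payload=0x16=22: acc |= 22<<0 -> acc=22 shift=7
  byte[3]=0x1A cont=0 payload=0x1A=26: acc |= 26<<7 -> acc=3350 shift=14 [end]
Varint 2: bytes[2:4] = 96 1A -> value 3350 (2 byte(s))
  byte[4]=0xFA cont=1 payload=0x7A=122: acc |= 122<<0 -> acc=122 shift=7
  byte[5]=0xC7 cont=1 payload=0x47=71: acc |= 71<<7 -> acc=9210 shift=14
  byte[6]=0x56 cont=0 payload=0x56=86: acc |= 86<<14 -> acc=1418234 shift=21 [end]
Varint 3: bytes[4:7] = FA C7 56 -> value 1418234 (3 byte(s))
  byte[7]=0xA7 cont=1 payload=0x27=39: acc |= 39<<0 -> acc=39 shift=7
  byte[8]=0x5C cont=0 payload=0x5C=92: acc |= 92<<7 -> acc=11815 shift=14 [end]
Varint 4: bytes[7:9] = A7 5C -> value 11815 (2 byte(s))
  byte[9]=0x85 cont=1 payload=0x05=5: acc |= 5<<0 -> acc=5 shift=7
  byte[10]=0x9D cont=1 payload=0x1D=29: acc |= 29<<7 -> acc=3717 shift=14
  byte[11]=0x4C cont=0 payload=0x4C=76: acc |= 76<<14 -> acc=1248901 shift=21 [end]
Varint 5: bytes[9:12] = 85 9D 4C -> value 1248901 (3 byte(s))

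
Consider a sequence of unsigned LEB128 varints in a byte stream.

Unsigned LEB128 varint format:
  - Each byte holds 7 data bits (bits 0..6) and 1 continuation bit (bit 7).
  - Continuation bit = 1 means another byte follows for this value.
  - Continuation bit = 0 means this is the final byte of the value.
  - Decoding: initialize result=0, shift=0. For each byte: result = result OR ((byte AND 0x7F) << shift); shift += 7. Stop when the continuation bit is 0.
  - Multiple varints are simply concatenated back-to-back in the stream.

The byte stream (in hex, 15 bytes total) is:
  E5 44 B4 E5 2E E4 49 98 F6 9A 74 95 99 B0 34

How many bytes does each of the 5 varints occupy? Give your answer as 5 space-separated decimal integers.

Answer: 2 3 2 4 4

Derivation:
  byte[0]=0xE5 cont=1 payload=0x65=101: acc |= 101<<0 -> acc=101 shift=7
  byte[1]=0x44 cont=0 payload=0x44=68: acc |= 68<<7 -> acc=8805 shift=14 [end]
Varint 1: bytes[0:2] = E5 44 -> value 8805 (2 byte(s))
  byte[2]=0xB4 cont=1 payload=0x34=52: acc |= 52<<0 -> acc=52 shift=7
  byte[3]=0xE5 cont=1 payload=0x65=101: acc |= 101<<7 -> acc=12980 shift=14
  byte[4]=0x2E cont=0 payload=0x2E=46: acc |= 46<<14 -> acc=766644 shift=21 [end]
Varint 2: bytes[2:5] = B4 E5 2E -> value 766644 (3 byte(s))
  byte[5]=0xE4 cont=1 payload=0x64=100: acc |= 100<<0 -> acc=100 shift=7
  byte[6]=0x49 cont=0 payload=0x49=73: acc |= 73<<7 -> acc=9444 shift=14 [end]
Varint 3: bytes[5:7] = E4 49 -> value 9444 (2 byte(s))
  byte[7]=0x98 cont=1 payload=0x18=24: acc |= 24<<0 -> acc=24 shift=7
  byte[8]=0xF6 cont=1 payload=0x76=118: acc |= 118<<7 -> acc=15128 shift=14
  byte[9]=0x9A cont=1 payload=0x1A=26: acc |= 26<<14 -> acc=441112 shift=21
  byte[10]=0x74 cont=0 payload=0x74=116: acc |= 116<<21 -> acc=243710744 shift=28 [end]
Varint 4: bytes[7:11] = 98 F6 9A 74 -> value 243710744 (4 byte(s))
  byte[11]=0x95 cont=1 payload=0x15=21: acc |= 21<<0 -> acc=21 shift=7
  byte[12]=0x99 cont=1 payload=0x19=25: acc |= 25<<7 -> acc=3221 shift=14
  byte[13]=0xB0 cont=1 payload=0x30=48: acc |= 48<<14 -> acc=789653 shift=21
  byte[14]=0x34 cont=0 payload=0x34=52: acc |= 52<<21 -> acc=109841557 shift=28 [end]
Varint 5: bytes[11:15] = 95 99 B0 34 -> value 109841557 (4 byte(s))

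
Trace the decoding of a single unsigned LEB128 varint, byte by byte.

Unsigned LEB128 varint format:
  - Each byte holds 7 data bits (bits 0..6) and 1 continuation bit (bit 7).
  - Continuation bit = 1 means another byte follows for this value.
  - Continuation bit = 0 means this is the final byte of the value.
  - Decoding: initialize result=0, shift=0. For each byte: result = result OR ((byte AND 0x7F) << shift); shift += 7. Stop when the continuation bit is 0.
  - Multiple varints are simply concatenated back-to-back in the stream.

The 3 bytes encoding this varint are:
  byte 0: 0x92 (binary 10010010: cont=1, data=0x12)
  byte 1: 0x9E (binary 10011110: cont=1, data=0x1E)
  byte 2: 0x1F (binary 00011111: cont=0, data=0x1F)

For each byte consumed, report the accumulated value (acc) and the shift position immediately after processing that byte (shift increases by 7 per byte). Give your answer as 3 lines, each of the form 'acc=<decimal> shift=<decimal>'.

byte 0=0x92: payload=0x12=18, contrib = 18<<0 = 18; acc -> 18, shift -> 7
byte 1=0x9E: payload=0x1E=30, contrib = 30<<7 = 3840; acc -> 3858, shift -> 14
byte 2=0x1F: payload=0x1F=31, contrib = 31<<14 = 507904; acc -> 511762, shift -> 21

Answer: acc=18 shift=7
acc=3858 shift=14
acc=511762 shift=21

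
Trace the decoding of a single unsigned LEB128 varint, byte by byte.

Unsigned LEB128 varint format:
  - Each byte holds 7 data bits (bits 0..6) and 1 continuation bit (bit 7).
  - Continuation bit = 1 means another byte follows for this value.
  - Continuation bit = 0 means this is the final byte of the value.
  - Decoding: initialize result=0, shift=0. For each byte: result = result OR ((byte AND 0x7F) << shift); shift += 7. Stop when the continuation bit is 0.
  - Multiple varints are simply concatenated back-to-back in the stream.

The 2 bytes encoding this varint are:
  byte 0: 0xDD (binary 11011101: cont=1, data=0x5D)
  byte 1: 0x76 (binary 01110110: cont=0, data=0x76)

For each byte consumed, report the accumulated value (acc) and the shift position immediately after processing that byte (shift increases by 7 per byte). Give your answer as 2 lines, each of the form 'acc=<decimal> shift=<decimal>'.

Answer: acc=93 shift=7
acc=15197 shift=14

Derivation:
byte 0=0xDD: payload=0x5D=93, contrib = 93<<0 = 93; acc -> 93, shift -> 7
byte 1=0x76: payload=0x76=118, contrib = 118<<7 = 15104; acc -> 15197, shift -> 14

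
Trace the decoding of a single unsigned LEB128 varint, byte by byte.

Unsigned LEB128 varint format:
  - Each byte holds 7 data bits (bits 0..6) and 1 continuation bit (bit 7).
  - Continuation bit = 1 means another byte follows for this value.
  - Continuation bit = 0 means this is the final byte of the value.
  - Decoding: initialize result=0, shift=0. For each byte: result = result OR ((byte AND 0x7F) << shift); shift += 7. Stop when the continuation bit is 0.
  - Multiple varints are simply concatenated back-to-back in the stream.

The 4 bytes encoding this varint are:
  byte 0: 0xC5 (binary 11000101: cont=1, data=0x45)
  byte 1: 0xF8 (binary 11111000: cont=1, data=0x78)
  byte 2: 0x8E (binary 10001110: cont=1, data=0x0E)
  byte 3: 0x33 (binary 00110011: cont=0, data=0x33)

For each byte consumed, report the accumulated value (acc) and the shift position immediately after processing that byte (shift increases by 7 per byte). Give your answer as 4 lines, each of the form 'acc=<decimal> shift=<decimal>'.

Answer: acc=69 shift=7
acc=15429 shift=14
acc=244805 shift=21
acc=107199557 shift=28

Derivation:
byte 0=0xC5: payload=0x45=69, contrib = 69<<0 = 69; acc -> 69, shift -> 7
byte 1=0xF8: payload=0x78=120, contrib = 120<<7 = 15360; acc -> 15429, shift -> 14
byte 2=0x8E: payload=0x0E=14, contrib = 14<<14 = 229376; acc -> 244805, shift -> 21
byte 3=0x33: payload=0x33=51, contrib = 51<<21 = 106954752; acc -> 107199557, shift -> 28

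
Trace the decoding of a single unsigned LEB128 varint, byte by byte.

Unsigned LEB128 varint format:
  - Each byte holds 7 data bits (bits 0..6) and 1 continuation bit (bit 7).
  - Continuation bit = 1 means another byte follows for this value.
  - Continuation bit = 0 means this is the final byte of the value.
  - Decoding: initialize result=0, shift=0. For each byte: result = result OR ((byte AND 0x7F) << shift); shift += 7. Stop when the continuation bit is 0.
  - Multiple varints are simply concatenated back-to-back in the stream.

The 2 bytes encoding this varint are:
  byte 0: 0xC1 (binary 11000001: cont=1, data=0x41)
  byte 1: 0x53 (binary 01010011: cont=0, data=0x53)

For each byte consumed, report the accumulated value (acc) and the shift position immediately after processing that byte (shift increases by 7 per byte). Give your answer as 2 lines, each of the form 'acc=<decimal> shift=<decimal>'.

Answer: acc=65 shift=7
acc=10689 shift=14

Derivation:
byte 0=0xC1: payload=0x41=65, contrib = 65<<0 = 65; acc -> 65, shift -> 7
byte 1=0x53: payload=0x53=83, contrib = 83<<7 = 10624; acc -> 10689, shift -> 14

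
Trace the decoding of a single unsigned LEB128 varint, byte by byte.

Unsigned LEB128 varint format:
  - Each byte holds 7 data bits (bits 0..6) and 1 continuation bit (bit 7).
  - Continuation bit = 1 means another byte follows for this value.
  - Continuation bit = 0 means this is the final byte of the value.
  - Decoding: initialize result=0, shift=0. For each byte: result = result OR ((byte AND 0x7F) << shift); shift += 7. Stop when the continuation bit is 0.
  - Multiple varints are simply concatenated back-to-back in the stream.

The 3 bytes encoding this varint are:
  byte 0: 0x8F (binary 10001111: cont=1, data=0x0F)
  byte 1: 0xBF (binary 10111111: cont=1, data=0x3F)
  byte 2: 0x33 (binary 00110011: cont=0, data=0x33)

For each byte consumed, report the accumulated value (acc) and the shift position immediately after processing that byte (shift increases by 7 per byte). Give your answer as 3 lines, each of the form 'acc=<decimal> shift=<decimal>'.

Answer: acc=15 shift=7
acc=8079 shift=14
acc=843663 shift=21

Derivation:
byte 0=0x8F: payload=0x0F=15, contrib = 15<<0 = 15; acc -> 15, shift -> 7
byte 1=0xBF: payload=0x3F=63, contrib = 63<<7 = 8064; acc -> 8079, shift -> 14
byte 2=0x33: payload=0x33=51, contrib = 51<<14 = 835584; acc -> 843663, shift -> 21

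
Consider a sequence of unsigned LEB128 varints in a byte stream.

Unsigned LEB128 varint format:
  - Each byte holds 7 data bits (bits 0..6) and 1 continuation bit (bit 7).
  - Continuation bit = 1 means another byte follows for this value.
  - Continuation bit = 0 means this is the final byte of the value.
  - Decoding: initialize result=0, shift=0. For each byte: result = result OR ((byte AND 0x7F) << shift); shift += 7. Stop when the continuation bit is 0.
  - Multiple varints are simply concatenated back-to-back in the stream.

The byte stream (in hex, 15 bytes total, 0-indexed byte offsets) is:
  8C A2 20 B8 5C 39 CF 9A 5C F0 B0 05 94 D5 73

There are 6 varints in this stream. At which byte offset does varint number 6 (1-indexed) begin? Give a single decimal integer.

  byte[0]=0x8C cont=1 payload=0x0C=12: acc |= 12<<0 -> acc=12 shift=7
  byte[1]=0xA2 cont=1 payload=0x22=34: acc |= 34<<7 -> acc=4364 shift=14
  byte[2]=0x20 cont=0 payload=0x20=32: acc |= 32<<14 -> acc=528652 shift=21 [end]
Varint 1: bytes[0:3] = 8C A2 20 -> value 528652 (3 byte(s))
  byte[3]=0xB8 cont=1 payload=0x38=56: acc |= 56<<0 -> acc=56 shift=7
  byte[4]=0x5C cont=0 payload=0x5C=92: acc |= 92<<7 -> acc=11832 shift=14 [end]
Varint 2: bytes[3:5] = B8 5C -> value 11832 (2 byte(s))
  byte[5]=0x39 cont=0 payload=0x39=57: acc |= 57<<0 -> acc=57 shift=7 [end]
Varint 3: bytes[5:6] = 39 -> value 57 (1 byte(s))
  byte[6]=0xCF cont=1 payload=0x4F=79: acc |= 79<<0 -> acc=79 shift=7
  byte[7]=0x9A cont=1 payload=0x1A=26: acc |= 26<<7 -> acc=3407 shift=14
  byte[8]=0x5C cont=0 payload=0x5C=92: acc |= 92<<14 -> acc=1510735 shift=21 [end]
Varint 4: bytes[6:9] = CF 9A 5C -> value 1510735 (3 byte(s))
  byte[9]=0xF0 cont=1 payload=0x70=112: acc |= 112<<0 -> acc=112 shift=7
  byte[10]=0xB0 cont=1 payload=0x30=48: acc |= 48<<7 -> acc=6256 shift=14
  byte[11]=0x05 cont=0 payload=0x05=5: acc |= 5<<14 -> acc=88176 shift=21 [end]
Varint 5: bytes[9:12] = F0 B0 05 -> value 88176 (3 byte(s))
  byte[12]=0x94 cont=1 payload=0x14=20: acc |= 20<<0 -> acc=20 shift=7
  byte[13]=0xD5 cont=1 payload=0x55=85: acc |= 85<<7 -> acc=10900 shift=14
  byte[14]=0x73 cont=0 payload=0x73=115: acc |= 115<<14 -> acc=1895060 shift=21 [end]
Varint 6: bytes[12:15] = 94 D5 73 -> value 1895060 (3 byte(s))

Answer: 12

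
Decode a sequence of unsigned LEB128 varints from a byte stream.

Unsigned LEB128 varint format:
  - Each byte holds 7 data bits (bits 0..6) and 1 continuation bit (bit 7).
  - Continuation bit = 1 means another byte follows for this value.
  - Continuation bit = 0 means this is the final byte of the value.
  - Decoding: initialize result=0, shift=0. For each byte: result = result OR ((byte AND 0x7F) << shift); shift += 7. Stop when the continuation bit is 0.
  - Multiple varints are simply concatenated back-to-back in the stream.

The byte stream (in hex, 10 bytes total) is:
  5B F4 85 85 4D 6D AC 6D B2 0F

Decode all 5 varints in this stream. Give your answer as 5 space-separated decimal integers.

Answer: 91 161563380 109 13996 1970

Derivation:
  byte[0]=0x5B cont=0 payload=0x5B=91: acc |= 91<<0 -> acc=91 shift=7 [end]
Varint 1: bytes[0:1] = 5B -> value 91 (1 byte(s))
  byte[1]=0xF4 cont=1 payload=0x74=116: acc |= 116<<0 -> acc=116 shift=7
  byte[2]=0x85 cont=1 payload=0x05=5: acc |= 5<<7 -> acc=756 shift=14
  byte[3]=0x85 cont=1 payload=0x05=5: acc |= 5<<14 -> acc=82676 shift=21
  byte[4]=0x4D cont=0 payload=0x4D=77: acc |= 77<<21 -> acc=161563380 shift=28 [end]
Varint 2: bytes[1:5] = F4 85 85 4D -> value 161563380 (4 byte(s))
  byte[5]=0x6D cont=0 payload=0x6D=109: acc |= 109<<0 -> acc=109 shift=7 [end]
Varint 3: bytes[5:6] = 6D -> value 109 (1 byte(s))
  byte[6]=0xAC cont=1 payload=0x2C=44: acc |= 44<<0 -> acc=44 shift=7
  byte[7]=0x6D cont=0 payload=0x6D=109: acc |= 109<<7 -> acc=13996 shift=14 [end]
Varint 4: bytes[6:8] = AC 6D -> value 13996 (2 byte(s))
  byte[8]=0xB2 cont=1 payload=0x32=50: acc |= 50<<0 -> acc=50 shift=7
  byte[9]=0x0F cont=0 payload=0x0F=15: acc |= 15<<7 -> acc=1970 shift=14 [end]
Varint 5: bytes[8:10] = B2 0F -> value 1970 (2 byte(s))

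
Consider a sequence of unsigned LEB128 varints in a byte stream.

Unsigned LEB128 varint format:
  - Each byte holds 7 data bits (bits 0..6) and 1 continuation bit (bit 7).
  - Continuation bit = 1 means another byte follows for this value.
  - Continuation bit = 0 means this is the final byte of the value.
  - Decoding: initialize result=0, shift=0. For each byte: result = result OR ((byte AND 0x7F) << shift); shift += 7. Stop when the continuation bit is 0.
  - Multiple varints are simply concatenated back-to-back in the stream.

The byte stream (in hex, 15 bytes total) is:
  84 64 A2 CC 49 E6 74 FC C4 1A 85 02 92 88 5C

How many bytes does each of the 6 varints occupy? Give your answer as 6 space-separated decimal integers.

Answer: 2 3 2 3 2 3

Derivation:
  byte[0]=0x84 cont=1 payload=0x04=4: acc |= 4<<0 -> acc=4 shift=7
  byte[1]=0x64 cont=0 payload=0x64=100: acc |= 100<<7 -> acc=12804 shift=14 [end]
Varint 1: bytes[0:2] = 84 64 -> value 12804 (2 byte(s))
  byte[2]=0xA2 cont=1 payload=0x22=34: acc |= 34<<0 -> acc=34 shift=7
  byte[3]=0xCC cont=1 payload=0x4C=76: acc |= 76<<7 -> acc=9762 shift=14
  byte[4]=0x49 cont=0 payload=0x49=73: acc |= 73<<14 -> acc=1205794 shift=21 [end]
Varint 2: bytes[2:5] = A2 CC 49 -> value 1205794 (3 byte(s))
  byte[5]=0xE6 cont=1 payload=0x66=102: acc |= 102<<0 -> acc=102 shift=7
  byte[6]=0x74 cont=0 payload=0x74=116: acc |= 116<<7 -> acc=14950 shift=14 [end]
Varint 3: bytes[5:7] = E6 74 -> value 14950 (2 byte(s))
  byte[7]=0xFC cont=1 payload=0x7C=124: acc |= 124<<0 -> acc=124 shift=7
  byte[8]=0xC4 cont=1 payload=0x44=68: acc |= 68<<7 -> acc=8828 shift=14
  byte[9]=0x1A cont=0 payload=0x1A=26: acc |= 26<<14 -> acc=434812 shift=21 [end]
Varint 4: bytes[7:10] = FC C4 1A -> value 434812 (3 byte(s))
  byte[10]=0x85 cont=1 payload=0x05=5: acc |= 5<<0 -> acc=5 shift=7
  byte[11]=0x02 cont=0 payload=0x02=2: acc |= 2<<7 -> acc=261 shift=14 [end]
Varint 5: bytes[10:12] = 85 02 -> value 261 (2 byte(s))
  byte[12]=0x92 cont=1 payload=0x12=18: acc |= 18<<0 -> acc=18 shift=7
  byte[13]=0x88 cont=1 payload=0x08=8: acc |= 8<<7 -> acc=1042 shift=14
  byte[14]=0x5C cont=0 payload=0x5C=92: acc |= 92<<14 -> acc=1508370 shift=21 [end]
Varint 6: bytes[12:15] = 92 88 5C -> value 1508370 (3 byte(s))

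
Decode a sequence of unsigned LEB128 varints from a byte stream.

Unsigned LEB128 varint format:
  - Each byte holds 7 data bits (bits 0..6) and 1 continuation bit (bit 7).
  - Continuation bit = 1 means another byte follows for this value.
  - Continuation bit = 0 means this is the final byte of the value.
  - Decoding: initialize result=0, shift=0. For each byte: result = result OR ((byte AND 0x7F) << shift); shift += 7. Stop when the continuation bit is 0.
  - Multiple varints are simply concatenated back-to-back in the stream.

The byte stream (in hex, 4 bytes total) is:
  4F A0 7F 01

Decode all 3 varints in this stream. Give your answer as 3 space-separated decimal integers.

Answer: 79 16288 1

Derivation:
  byte[0]=0x4F cont=0 payload=0x4F=79: acc |= 79<<0 -> acc=79 shift=7 [end]
Varint 1: bytes[0:1] = 4F -> value 79 (1 byte(s))
  byte[1]=0xA0 cont=1 payload=0x20=32: acc |= 32<<0 -> acc=32 shift=7
  byte[2]=0x7F cont=0 payload=0x7F=127: acc |= 127<<7 -> acc=16288 shift=14 [end]
Varint 2: bytes[1:3] = A0 7F -> value 16288 (2 byte(s))
  byte[3]=0x01 cont=0 payload=0x01=1: acc |= 1<<0 -> acc=1 shift=7 [end]
Varint 3: bytes[3:4] = 01 -> value 1 (1 byte(s))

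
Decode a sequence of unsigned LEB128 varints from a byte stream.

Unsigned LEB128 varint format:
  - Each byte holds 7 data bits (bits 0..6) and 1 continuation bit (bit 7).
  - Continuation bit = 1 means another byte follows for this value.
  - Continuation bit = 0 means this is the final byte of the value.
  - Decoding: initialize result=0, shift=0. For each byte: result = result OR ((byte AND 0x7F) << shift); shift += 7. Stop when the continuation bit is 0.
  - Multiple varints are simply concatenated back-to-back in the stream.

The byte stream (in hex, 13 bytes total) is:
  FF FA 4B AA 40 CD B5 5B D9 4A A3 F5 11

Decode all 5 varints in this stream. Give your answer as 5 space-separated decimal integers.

  byte[0]=0xFF cont=1 payload=0x7F=127: acc |= 127<<0 -> acc=127 shift=7
  byte[1]=0xFA cont=1 payload=0x7A=122: acc |= 122<<7 -> acc=15743 shift=14
  byte[2]=0x4B cont=0 payload=0x4B=75: acc |= 75<<14 -> acc=1244543 shift=21 [end]
Varint 1: bytes[0:3] = FF FA 4B -> value 1244543 (3 byte(s))
  byte[3]=0xAA cont=1 payload=0x2A=42: acc |= 42<<0 -> acc=42 shift=7
  byte[4]=0x40 cont=0 payload=0x40=64: acc |= 64<<7 -> acc=8234 shift=14 [end]
Varint 2: bytes[3:5] = AA 40 -> value 8234 (2 byte(s))
  byte[5]=0xCD cont=1 payload=0x4D=77: acc |= 77<<0 -> acc=77 shift=7
  byte[6]=0xB5 cont=1 payload=0x35=53: acc |= 53<<7 -> acc=6861 shift=14
  byte[7]=0x5B cont=0 payload=0x5B=91: acc |= 91<<14 -> acc=1497805 shift=21 [end]
Varint 3: bytes[5:8] = CD B5 5B -> value 1497805 (3 byte(s))
  byte[8]=0xD9 cont=1 payload=0x59=89: acc |= 89<<0 -> acc=89 shift=7
  byte[9]=0x4A cont=0 payload=0x4A=74: acc |= 74<<7 -> acc=9561 shift=14 [end]
Varint 4: bytes[8:10] = D9 4A -> value 9561 (2 byte(s))
  byte[10]=0xA3 cont=1 payload=0x23=35: acc |= 35<<0 -> acc=35 shift=7
  byte[11]=0xF5 cont=1 payload=0x75=117: acc |= 117<<7 -> acc=15011 shift=14
  byte[12]=0x11 cont=0 payload=0x11=17: acc |= 17<<14 -> acc=293539 shift=21 [end]
Varint 5: bytes[10:13] = A3 F5 11 -> value 293539 (3 byte(s))

Answer: 1244543 8234 1497805 9561 293539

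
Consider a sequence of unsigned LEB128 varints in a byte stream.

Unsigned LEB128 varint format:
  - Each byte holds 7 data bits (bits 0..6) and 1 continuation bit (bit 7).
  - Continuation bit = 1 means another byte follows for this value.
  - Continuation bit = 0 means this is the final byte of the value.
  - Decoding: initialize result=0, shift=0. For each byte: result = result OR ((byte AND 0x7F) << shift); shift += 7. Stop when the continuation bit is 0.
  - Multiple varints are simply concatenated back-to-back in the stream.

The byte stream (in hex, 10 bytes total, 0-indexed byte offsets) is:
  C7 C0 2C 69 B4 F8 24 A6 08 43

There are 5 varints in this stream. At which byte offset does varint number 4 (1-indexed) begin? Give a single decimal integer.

  byte[0]=0xC7 cont=1 payload=0x47=71: acc |= 71<<0 -> acc=71 shift=7
  byte[1]=0xC0 cont=1 payload=0x40=64: acc |= 64<<7 -> acc=8263 shift=14
  byte[2]=0x2C cont=0 payload=0x2C=44: acc |= 44<<14 -> acc=729159 shift=21 [end]
Varint 1: bytes[0:3] = C7 C0 2C -> value 729159 (3 byte(s))
  byte[3]=0x69 cont=0 payload=0x69=105: acc |= 105<<0 -> acc=105 shift=7 [end]
Varint 2: bytes[3:4] = 69 -> value 105 (1 byte(s))
  byte[4]=0xB4 cont=1 payload=0x34=52: acc |= 52<<0 -> acc=52 shift=7
  byte[5]=0xF8 cont=1 payload=0x78=120: acc |= 120<<7 -> acc=15412 shift=14
  byte[6]=0x24 cont=0 payload=0x24=36: acc |= 36<<14 -> acc=605236 shift=21 [end]
Varint 3: bytes[4:7] = B4 F8 24 -> value 605236 (3 byte(s))
  byte[7]=0xA6 cont=1 payload=0x26=38: acc |= 38<<0 -> acc=38 shift=7
  byte[8]=0x08 cont=0 payload=0x08=8: acc |= 8<<7 -> acc=1062 shift=14 [end]
Varint 4: bytes[7:9] = A6 08 -> value 1062 (2 byte(s))
  byte[9]=0x43 cont=0 payload=0x43=67: acc |= 67<<0 -> acc=67 shift=7 [end]
Varint 5: bytes[9:10] = 43 -> value 67 (1 byte(s))

Answer: 7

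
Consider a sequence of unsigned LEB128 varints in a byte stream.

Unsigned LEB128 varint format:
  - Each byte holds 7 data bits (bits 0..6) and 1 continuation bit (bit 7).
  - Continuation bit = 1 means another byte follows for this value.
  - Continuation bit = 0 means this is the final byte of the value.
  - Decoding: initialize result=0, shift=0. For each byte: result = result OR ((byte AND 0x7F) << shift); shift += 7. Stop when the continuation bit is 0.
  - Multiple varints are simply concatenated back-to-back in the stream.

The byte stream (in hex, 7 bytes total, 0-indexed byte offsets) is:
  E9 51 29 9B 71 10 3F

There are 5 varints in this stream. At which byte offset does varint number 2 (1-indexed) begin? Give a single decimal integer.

  byte[0]=0xE9 cont=1 payload=0x69=105: acc |= 105<<0 -> acc=105 shift=7
  byte[1]=0x51 cont=0 payload=0x51=81: acc |= 81<<7 -> acc=10473 shift=14 [end]
Varint 1: bytes[0:2] = E9 51 -> value 10473 (2 byte(s))
  byte[2]=0x29 cont=0 payload=0x29=41: acc |= 41<<0 -> acc=41 shift=7 [end]
Varint 2: bytes[2:3] = 29 -> value 41 (1 byte(s))
  byte[3]=0x9B cont=1 payload=0x1B=27: acc |= 27<<0 -> acc=27 shift=7
  byte[4]=0x71 cont=0 payload=0x71=113: acc |= 113<<7 -> acc=14491 shift=14 [end]
Varint 3: bytes[3:5] = 9B 71 -> value 14491 (2 byte(s))
  byte[5]=0x10 cont=0 payload=0x10=16: acc |= 16<<0 -> acc=16 shift=7 [end]
Varint 4: bytes[5:6] = 10 -> value 16 (1 byte(s))
  byte[6]=0x3F cont=0 payload=0x3F=63: acc |= 63<<0 -> acc=63 shift=7 [end]
Varint 5: bytes[6:7] = 3F -> value 63 (1 byte(s))

Answer: 2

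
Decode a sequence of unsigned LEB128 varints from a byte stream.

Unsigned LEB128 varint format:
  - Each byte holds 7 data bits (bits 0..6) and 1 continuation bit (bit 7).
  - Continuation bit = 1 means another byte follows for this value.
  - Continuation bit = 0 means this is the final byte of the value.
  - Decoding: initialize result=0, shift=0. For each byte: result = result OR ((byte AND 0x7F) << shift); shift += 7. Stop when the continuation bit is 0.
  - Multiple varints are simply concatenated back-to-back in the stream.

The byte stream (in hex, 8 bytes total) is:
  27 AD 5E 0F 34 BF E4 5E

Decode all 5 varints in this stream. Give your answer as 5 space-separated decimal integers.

Answer: 39 12077 15 52 1552959

Derivation:
  byte[0]=0x27 cont=0 payload=0x27=39: acc |= 39<<0 -> acc=39 shift=7 [end]
Varint 1: bytes[0:1] = 27 -> value 39 (1 byte(s))
  byte[1]=0xAD cont=1 payload=0x2D=45: acc |= 45<<0 -> acc=45 shift=7
  byte[2]=0x5E cont=0 payload=0x5E=94: acc |= 94<<7 -> acc=12077 shift=14 [end]
Varint 2: bytes[1:3] = AD 5E -> value 12077 (2 byte(s))
  byte[3]=0x0F cont=0 payload=0x0F=15: acc |= 15<<0 -> acc=15 shift=7 [end]
Varint 3: bytes[3:4] = 0F -> value 15 (1 byte(s))
  byte[4]=0x34 cont=0 payload=0x34=52: acc |= 52<<0 -> acc=52 shift=7 [end]
Varint 4: bytes[4:5] = 34 -> value 52 (1 byte(s))
  byte[5]=0xBF cont=1 payload=0x3F=63: acc |= 63<<0 -> acc=63 shift=7
  byte[6]=0xE4 cont=1 payload=0x64=100: acc |= 100<<7 -> acc=12863 shift=14
  byte[7]=0x5E cont=0 payload=0x5E=94: acc |= 94<<14 -> acc=1552959 shift=21 [end]
Varint 5: bytes[5:8] = BF E4 5E -> value 1552959 (3 byte(s))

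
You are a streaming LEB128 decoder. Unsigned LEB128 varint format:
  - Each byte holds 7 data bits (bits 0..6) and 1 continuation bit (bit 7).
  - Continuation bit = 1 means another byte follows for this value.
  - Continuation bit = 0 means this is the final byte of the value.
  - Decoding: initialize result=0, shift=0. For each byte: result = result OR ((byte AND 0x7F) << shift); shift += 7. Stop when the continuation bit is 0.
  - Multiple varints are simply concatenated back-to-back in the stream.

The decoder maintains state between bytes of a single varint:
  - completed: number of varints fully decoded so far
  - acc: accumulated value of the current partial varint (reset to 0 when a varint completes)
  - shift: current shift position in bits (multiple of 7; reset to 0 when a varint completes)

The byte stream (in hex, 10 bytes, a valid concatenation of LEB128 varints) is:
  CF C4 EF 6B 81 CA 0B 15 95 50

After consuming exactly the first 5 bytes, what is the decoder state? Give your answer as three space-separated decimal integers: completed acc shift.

Answer: 1 1 7

Derivation:
byte[0]=0xCF cont=1 payload=0x4F: acc |= 79<<0 -> completed=0 acc=79 shift=7
byte[1]=0xC4 cont=1 payload=0x44: acc |= 68<<7 -> completed=0 acc=8783 shift=14
byte[2]=0xEF cont=1 payload=0x6F: acc |= 111<<14 -> completed=0 acc=1827407 shift=21
byte[3]=0x6B cont=0 payload=0x6B: varint #1 complete (value=226222671); reset -> completed=1 acc=0 shift=0
byte[4]=0x81 cont=1 payload=0x01: acc |= 1<<0 -> completed=1 acc=1 shift=7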